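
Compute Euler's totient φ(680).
φ(680) = 256

φ is multiplicative, with φ(p^e) = p^e − p^(e−1). Factorise 680 = 2^3 · 5 · 17. Then
  φ(680) = (2^3 − 2^2) · (5 − 1) · (17 − 1) = 4 · 4 · 16 = 256.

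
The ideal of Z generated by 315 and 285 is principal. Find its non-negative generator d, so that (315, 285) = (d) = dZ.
(315, 285) = (15); d = 15

In the PID Z, (a, b) is generated by gcd(a, b). Compute gcd(315, 285) with the extended Euclidean algorithm, tracking rows (r, s, t) with s·315 + t·285 = r:
  row A: (315, 1, 0)   [1·315 + 0·285 = 315]
  row B: (285, 0, 1)   [0·315 + 1·285 = 285]
  315 = 1·285 + 30   → row C = row A − 1·row B = (30, 1, −1)   [check: 1·315 − 1·285 = 30]
  285 = 9·30 + 15   → row D = row B − 9·row C = (15, −9, 10)   [check: −9·315 + 10·285 = 15]
  30 = 2·15 + 0   → remainder 0, stop. gcd = 15 (last nonzero row D).
So gcd(315, 285) = 15, with Bézout identity −9·315 + 10·285 = 15. Containment (⊇): the Bézout identity exhibits 15 as an element of (315, 285), giving (15) ⊆ (315, 285). Containment (⊆): since 15 | 315 and 15 | 285 (315 = 15·21, 285 = 15·19), every Z-linear combination of 315 and 285 is divisible by 15, so (315, 285) ⊆ (15). Therefore (315, 285) = (15), d = 15.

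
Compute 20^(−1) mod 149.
20^(−1) ≡ 82 (mod 149)

Apply the extended Euclidean algorithm to (149, 20), tracking rows (r, s, t) with s·149 + t·20 = r. Each division r_prev = q·r_cur + r_new produces the new row as (previous row) − q·(current row):
  row A: (149, 1, 0)   [1·149 + 0·20 = 149]
  row B: (20, 0, 1)   [0·149 + 1·20 = 20]
  149 = 7·20 + 9   → row C = row A − 7·row B = (9, 1, −7)   [check: 1·149 − 7·20 = 9]
  20 = 2·9 + 2   → row D = row B − 2·row C = (2, −2, 15)   [check: −2·149 + 15·20 = 2]
  9 = 4·2 + 1   → row E = row C − 4·row D = (1, 9, −67)   [check: 9·149 − 67·20 = 1]
  2 = 2·1 + 0   → remainder 0, stop. gcd = 1 (last nonzero row E).
The gcd is 1, so 20 is invertible mod 149. The last nonzero row gives 9·149 − 67·20 = 1, so t = −67. So 20^(−1) ≡ −67 ≡ 82 (mod 149). Verify: 20 · 82 = 1640 ≡ 1 (mod 149). ✓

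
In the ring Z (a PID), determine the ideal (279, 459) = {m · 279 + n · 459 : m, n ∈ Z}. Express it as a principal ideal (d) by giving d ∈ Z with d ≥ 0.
In the PID Z, (a, b) is generated by gcd(a, b). Compute gcd(459, 279) with the extended Euclidean algorithm, tracking rows (r, s, t) with s·459 + t·279 = r:
  row A: (459, 1, 0)   [1·459 + 0·279 = 459]
  row B: (279, 0, 1)   [0·459 + 1·279 = 279]
  459 = 1·279 + 180   → row C = row A − 1·row B = (180, 1, −1)   [check: 1·459 − 1·279 = 180]
  279 = 1·180 + 99   → row D = row B − 1·row C = (99, −1, 2)   [check: −1·459 + 2·279 = 99]
  180 = 1·99 + 81   → row E = row C − 1·row D = (81, 2, −3)   [check: 2·459 − 3·279 = 81]
  99 = 1·81 + 18   → row F = row D − 1·row E = (18, −3, 5)   [check: −3·459 + 5·279 = 18]
  81 = 4·18 + 9   → row G = row E − 4·row F = (9, 14, −23)   [check: 14·459 − 23·279 = 9]
  18 = 2·9 + 0   → remainder 0, stop. gcd = 9 (last nonzero row G).
So gcd(279, 459) = 9, with Bézout identity 14·459 − 23·279 = 9. Containment (⊇): the Bézout identity exhibits 9 as an element of (279, 459), giving (9) ⊆ (279, 459). Containment (⊆): since 9 | 279 and 9 | 459 (279 = 9·31, 459 = 9·51), every Z-linear combination of 279 and 459 is divisible by 9, so (279, 459) ⊆ (9). Therefore (279, 459) = (9), d = 9.

Final answer: (279, 459) = (9); d = 9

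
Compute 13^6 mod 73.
Use repeated squaring. Binary(6) = 110. Walk through the bits of the exponent 6 left-to-right: at each bit after the leading one, square the running value, then multiply by 13 if the bit is 1 (always reducing mod 73):
  bit 1 = 1 (leading): start with 13.
  bit 2 = 1: square 13^2 = 169 ≡ 23; bit is 1, so multiply 23·13 = 299 ≡ 7 (mod 73).
  bit 3 = 0: square 7^2 = 49 (mod 73).
Final value: 13^6 ≡ 49 (mod 73).

Final answer: 49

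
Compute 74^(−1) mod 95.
Apply the extended Euclidean algorithm to (95, 74), tracking rows (r, s, t) with s·95 + t·74 = r. Each division r_prev = q·r_cur + r_new produces the new row as (previous row) − q·(current row):
  row A: (95, 1, 0)   [1·95 + 0·74 = 95]
  row B: (74, 0, 1)   [0·95 + 1·74 = 74]
  95 = 1·74 + 21   → row C = row A − 1·row B = (21, 1, −1)   [check: 1·95 − 1·74 = 21]
  74 = 3·21 + 11   → row D = row B − 3·row C = (11, −3, 4)   [check: −3·95 + 4·74 = 11]
  21 = 1·11 + 10   → row E = row C − 1·row D = (10, 4, −5)   [check: 4·95 − 5·74 = 10]
  11 = 1·10 + 1   → row F = row D − 1·row E = (1, −7, 9)   [check: −7·95 + 9·74 = 1]
  10 = 10·1 + 0   → remainder 0, stop. gcd = 1 (last nonzero row F).
The gcd is 1, so 74 is invertible mod 95. The last nonzero row gives −7·95 + 9·74 = 1, so t = 9. So 74^(−1) ≡ 9 (mod 95). Verify: 74 · 9 = 666 ≡ 1 (mod 95). ✓

Final answer: 74^(−1) ≡ 9 (mod 95)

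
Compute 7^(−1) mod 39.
Apply the extended Euclidean algorithm to (39, 7), tracking rows (r, s, t) with s·39 + t·7 = r. Each division r_prev = q·r_cur + r_new produces the new row as (previous row) − q·(current row):
  row A: (39, 1, 0)   [1·39 + 0·7 = 39]
  row B: (7, 0, 1)   [0·39 + 1·7 = 7]
  39 = 5·7 + 4   → row C = row A − 5·row B = (4, 1, −5)   [check: 1·39 − 5·7 = 4]
  7 = 1·4 + 3   → row D = row B − 1·row C = (3, −1, 6)   [check: −1·39 + 6·7 = 3]
  4 = 1·3 + 1   → row E = row C − 1·row D = (1, 2, −11)   [check: 2·39 − 11·7 = 1]
  3 = 3·1 + 0   → remainder 0, stop. gcd = 1 (last nonzero row E).
The gcd is 1, so 7 is invertible mod 39. The last nonzero row gives 2·39 − 11·7 = 1, so t = −11. So 7^(−1) ≡ −11 ≡ 28 (mod 39). Verify: 7 · 28 = 196 ≡ 1 (mod 39). ✓

Final answer: 7^(−1) ≡ 28 (mod 39)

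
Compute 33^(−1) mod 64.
33^(−1) ≡ 33 (mod 64)

Apply the extended Euclidean algorithm to (64, 33), tracking rows (r, s, t) with s·64 + t·33 = r. Each division r_prev = q·r_cur + r_new produces the new row as (previous row) − q·(current row):
  row A: (64, 1, 0)   [1·64 + 0·33 = 64]
  row B: (33, 0, 1)   [0·64 + 1·33 = 33]
  64 = 1·33 + 31   → row C = row A − 1·row B = (31, 1, −1)   [check: 1·64 − 1·33 = 31]
  33 = 1·31 + 2   → row D = row B − 1·row C = (2, −1, 2)   [check: −1·64 + 2·33 = 2]
  31 = 15·2 + 1   → row E = row C − 15·row D = (1, 16, −31)   [check: 16·64 − 31·33 = 1]
  2 = 2·1 + 0   → remainder 0, stop. gcd = 1 (last nonzero row E).
The gcd is 1, so 33 is invertible mod 64. The last nonzero row gives 16·64 − 31·33 = 1, so t = −31. So 33^(−1) ≡ −31 ≡ 33 (mod 64). Verify: 33 · 33 = 1089 ≡ 1 (mod 64). ✓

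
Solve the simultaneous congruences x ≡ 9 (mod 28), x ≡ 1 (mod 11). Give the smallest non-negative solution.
The moduli 28, 11 are pairwise coprime, so by the CRT there is a unique solution mod 28·11 = 308.
Solve by successive substitution. Start with x ≡ 9 (mod 28).
  Combine with x ≡ 1 (mod 11): write x = 9 + 28·t and require 9 + 28·t ≡ 1 (mod 11), i.e. 28·t ≡ 1 − 9 ≡ 3 (mod 11). Since 28^(−1) ≡ 2 (mod 11) (28 ≡ 6 (mod 11)), t ≡ 2·3 ≡ 6 (mod 11). So x ≡ 9 + 28·6 = 177 (mod 308).
Unique solution in [0, 308): x = 177.

Final answer: x ≡ 177 (mod 308); the representative in [0, 308) is 177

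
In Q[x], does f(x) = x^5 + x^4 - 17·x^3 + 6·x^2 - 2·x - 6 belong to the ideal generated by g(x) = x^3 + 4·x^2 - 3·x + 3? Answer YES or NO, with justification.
NO

In Q[x] the ideal (g) consists of all multiples of g, so f ∈ (g) iff g | f, i.e. iff the remainder of f on division by g is 0. Divide f by g (g is monic, so eliminate the leading term of the running remainder at each step):
  leading term x^5: subtract (x^2)·g(x) = x^5 + 4·x^4 - 3·x^3 + 3·x^2, leaving -3·x^4 - 14·x^3 + 3·x^2 - 2·x - 6
  leading term -3·x^4: subtract (-3·x)·g(x) = -3·x^4 - 12·x^3 + 9·x^2 - 9·x, leaving -2·x^3 - 6·x^2 + 7·x - 6
  leading term -2·x^3: subtract (-2)·g(x) = -2·x^3 - 8·x^2 + 6·x - 6, leaving 2·x^2 + x
The remainder r(x) = 2·x^2 + x ≠ 0 (and deg r < deg g), so g ∤ f, i.e. f ∉ (g).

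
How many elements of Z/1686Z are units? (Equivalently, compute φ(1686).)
An element a ∈ Z/1686Z is a unit iff gcd(a, 1686) = 1, so the number of units is φ(1686). φ is multiplicative, with φ(p^e) = p^e − p^(e−1). Factorise 1686 = 2 · 3 · 281. Then
  φ(1686) = (2 − 1) · (3 − 1) · (281 − 1) = 1 · 2 · 280 = 560.

Final answer: Z/1686Z has φ(1686) = 560 units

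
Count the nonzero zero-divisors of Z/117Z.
In Z/117Z each nonzero element is either a unit (gcd with 117 is 1) or a zero-divisor (gcd > 1). The number of units is φ(117): factorise 117 = 3^2 · 13, so φ(117) = (3^2 − 3^1) · (13 − 1) = 6 · 12 = 72. The nonzero elements number 117 − 1 = 116. Hence the nonzero zero-divisors number 116 − 72 = 44.

Final answer: Z/117Z has 44 nonzero zero-divisors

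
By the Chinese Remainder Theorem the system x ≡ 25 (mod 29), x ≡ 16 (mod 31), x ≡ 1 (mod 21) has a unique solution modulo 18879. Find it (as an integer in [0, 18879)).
The moduli 29, 31, 21 are pairwise coprime, so by the CRT there is a unique solution mod 29·31·21 = 18879.
Solve by successive substitution. Start with x ≡ 25 (mod 29).
  Combine with x ≡ 16 (mod 31): write x = 25 + 29·t and require 25 + 29·t ≡ 16 (mod 31), i.e. 29·t ≡ 16 − 25 ≡ 22 (mod 31). Since 29^(−1) ≡ 15 (mod 31), t ≡ 15·22 ≡ 20 (mod 31). So x ≡ 25 + 29·20 = 605 (mod 899).
  Combine with x ≡ 1 (mod 21): write x = 605 + 899·t and require 605 + 899·t ≡ 1 (mod 21), i.e. 899·t ≡ 1 − 605 ≡ 5 (mod 21). Since 899^(−1) ≡ 5 (mod 21) (899 ≡ 17 (mod 21)), t ≡ 5·5 ≡ 4 (mod 21). So x ≡ 605 + 899·4 = 4201 (mod 18879).
Unique solution in [0, 18879): x = 4201.

Final answer: x ≡ 4201 (mod 18879); the representative in [0, 18879) is 4201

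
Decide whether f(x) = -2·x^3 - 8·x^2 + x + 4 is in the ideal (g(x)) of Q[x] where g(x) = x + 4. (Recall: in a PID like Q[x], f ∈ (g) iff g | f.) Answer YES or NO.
In Q[x] the ideal (g) consists of all multiples of g, so f ∈ (g) iff g | f, i.e. iff the remainder of f on division by g is 0. Divide f by g (g is monic, so eliminate the leading term of the running remainder at each step):
  leading term -2·x^3: subtract (-2·x^2)·g(x) = -2·x^3 - 8·x^2, leaving x + 4
  leading term x: subtract (1)·g(x) = x + 4, leaving 0
The remainder is 0, so f(x) = g(x) · h(x) with h(x) = 1 - 2·x^2. Hence g | f, i.e. f ∈ (g).

Final answer: YES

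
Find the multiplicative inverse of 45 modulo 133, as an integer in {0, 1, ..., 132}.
Apply the extended Euclidean algorithm to (133, 45), tracking rows (r, s, t) with s·133 + t·45 = r. Each division r_prev = q·r_cur + r_new produces the new row as (previous row) − q·(current row):
  row A: (133, 1, 0)   [1·133 + 0·45 = 133]
  row B: (45, 0, 1)   [0·133 + 1·45 = 45]
  133 = 2·45 + 43   → row C = row A − 2·row B = (43, 1, −2)   [check: 1·133 − 2·45 = 43]
  45 = 1·43 + 2   → row D = row B − 1·row C = (2, −1, 3)   [check: −1·133 + 3·45 = 2]
  43 = 21·2 + 1   → row E = row C − 21·row D = (1, 22, −65)   [check: 22·133 − 65·45 = 1]
  2 = 2·1 + 0   → remainder 0, stop. gcd = 1 (last nonzero row E).
The gcd is 1, so 45 is invertible mod 133. The last nonzero row gives 22·133 − 65·45 = 1, so t = −65. So 45^(−1) ≡ −65 ≡ 68 (mod 133). Verify: 45 · 68 = 3060 ≡ 1 (mod 133). ✓

Final answer: 45^(−1) ≡ 68 (mod 133)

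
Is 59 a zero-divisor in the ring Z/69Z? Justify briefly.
gcd(59, 69) = 1, so 59 is a unit in Z/69Z (it has a multiplicative inverse). A unit cannot be a zero-divisor: if 59·b ≡ 0 then multiplying both sides by 59^(−1) gives b ≡ 0. So 59 is not a zero-divisor.

Final answer: NO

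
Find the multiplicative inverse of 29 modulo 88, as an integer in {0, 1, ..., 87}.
29^(−1) ≡ 85 (mod 88)

Apply the extended Euclidean algorithm to (88, 29), tracking rows (r, s, t) with s·88 + t·29 = r. Each division r_prev = q·r_cur + r_new produces the new row as (previous row) − q·(current row):
  row A: (88, 1, 0)   [1·88 + 0·29 = 88]
  row B: (29, 0, 1)   [0·88 + 1·29 = 29]
  88 = 3·29 + 1   → row C = row A − 3·row B = (1, 1, −3)   [check: 1·88 − 3·29 = 1]
  29 = 29·1 + 0   → remainder 0, stop. gcd = 1 (last nonzero row C).
The gcd is 1, so 29 is invertible mod 88. The last nonzero row gives 1·88 − 3·29 = 1, so t = −3. So 29^(−1) ≡ −3 ≡ 85 (mod 88). Verify: 29 · 85 = 2465 ≡ 1 (mod 88). ✓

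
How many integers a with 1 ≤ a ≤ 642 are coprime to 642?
The number of a ∈ {1, ..., 642} with gcd(a, 642) = 1 is by definition Euler's totient φ(642). φ is multiplicative, with φ(p^e) = p^e − p^(e−1). Factorise 642 = 2 · 3 · 107. Then
  φ(642) = (2 − 1) · (3 − 1) · (107 − 1) = 1 · 2 · 106 = 212.
So there are 212 such integers.

Final answer: 212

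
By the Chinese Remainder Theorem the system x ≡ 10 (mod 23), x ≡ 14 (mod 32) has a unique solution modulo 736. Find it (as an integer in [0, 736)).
The moduli 23, 32 are pairwise coprime, so by the CRT there is a unique solution mod 23·32 = 736.
Solve by successive substitution. Start with x ≡ 10 (mod 23).
  Combine with x ≡ 14 (mod 32): write x = 10 + 23·t and require 10 + 23·t ≡ 14 (mod 32), i.e. 23·t ≡ 14 − 10 ≡ 4 (mod 32). Since 23^(−1) ≡ 7 (mod 32), t ≡ 7·4 ≡ 28 (mod 32). So x ≡ 10 + 23·28 = 654 (mod 736).
Unique solution in [0, 736): x = 654.

Final answer: x ≡ 654 (mod 736); the representative in [0, 736) is 654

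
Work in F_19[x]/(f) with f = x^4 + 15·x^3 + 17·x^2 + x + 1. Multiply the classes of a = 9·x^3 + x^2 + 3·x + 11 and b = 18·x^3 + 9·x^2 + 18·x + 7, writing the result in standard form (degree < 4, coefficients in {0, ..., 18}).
Multiply as integer polynomials: a · b = 162·x^6 + 99·x^5 + 225·x^4 + 306·x^3 + 160·x^2 + 219·x + 77. Reducing coefficients mod 19: a · b ≡ 10·x^6 + 4·x^5 + 16·x^4 + 2·x^3 + 8·x^2 + 10·x + 1. Now divide by f(x) = x^4 + 15·x^3 + 17·x^2 + x + 1 in F_19[x], eliminating the leading term at each step:
  leading term 10·x^6: subtract (10·x^2)·f(x) = 10·x^6 + 17·x^5 + 18·x^4 + 10·x^3 + 10·x^2, leaving 6·x^5 + 17·x^4 + 11·x^3 + 17·x^2 + 10·x + 1 (coefficients mod 19)
  leading term 6·x^5: subtract (6·x)·f(x) = 6·x^5 + 14·x^4 + 7·x^3 + 6·x^2 + 6·x, leaving 3·x^4 + 4·x^3 + 11·x^2 + 4·x + 1 (coefficients mod 19)
  leading term 3·x^4: subtract (3)·f(x) = 3·x^4 + 7·x^3 + 13·x^2 + 3·x + 3, leaving 16·x^3 + 17·x^2 + x + 17 (coefficients mod 19)
The degree is now < 4, so this is the remainder. Hence a · b ≡ 16·x^3 + 17·x^2 + x + 17 in F_19[x]/(f).

Final answer: a · b ≡ 16·x^3 + 17·x^2 + x + 17 (mod f(x))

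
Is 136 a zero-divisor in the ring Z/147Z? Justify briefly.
NO

gcd(136, 147) = 1, so 136 is a unit in Z/147Z (it has a multiplicative inverse). A unit cannot be a zero-divisor: if 136·b ≡ 0 then multiplying both sides by 136^(−1) gives b ≡ 0. So 136 is not a zero-divisor.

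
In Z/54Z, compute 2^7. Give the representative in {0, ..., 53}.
20

Use repeated squaring. Binary(7) = 111. Walk through the bits of the exponent 7 left-to-right: at each bit after the leading one, square the running value, then multiply by 2 if the bit is 1 (always reducing mod 54):
  bit 1 = 1 (leading): start with 2.
  bit 2 = 1: square 2^2 = 4; bit is 1, so multiply 4·2 = 8 (mod 54).
  bit 3 = 1: square 8^2 = 64 ≡ 10; bit is 1, so multiply 10·2 = 20 (mod 54).
Final value: 2^7 ≡ 20 (mod 54).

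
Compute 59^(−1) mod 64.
Apply the extended Euclidean algorithm to (64, 59), tracking rows (r, s, t) with s·64 + t·59 = r. Each division r_prev = q·r_cur + r_new produces the new row as (previous row) − q·(current row):
  row A: (64, 1, 0)   [1·64 + 0·59 = 64]
  row B: (59, 0, 1)   [0·64 + 1·59 = 59]
  64 = 1·59 + 5   → row C = row A − 1·row B = (5, 1, −1)   [check: 1·64 − 1·59 = 5]
  59 = 11·5 + 4   → row D = row B − 11·row C = (4, −11, 12)   [check: −11·64 + 12·59 = 4]
  5 = 1·4 + 1   → row E = row C − 1·row D = (1, 12, −13)   [check: 12·64 − 13·59 = 1]
  4 = 4·1 + 0   → remainder 0, stop. gcd = 1 (last nonzero row E).
The gcd is 1, so 59 is invertible mod 64. The last nonzero row gives 12·64 − 13·59 = 1, so t = −13. So 59^(−1) ≡ −13 ≡ 51 (mod 64). Verify: 59 · 51 = 3009 ≡ 1 (mod 64). ✓

Final answer: 59^(−1) ≡ 51 (mod 64)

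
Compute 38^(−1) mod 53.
38^(−1) ≡ 7 (mod 53)

Apply the extended Euclidean algorithm to (53, 38), tracking rows (r, s, t) with s·53 + t·38 = r. Each division r_prev = q·r_cur + r_new produces the new row as (previous row) − q·(current row):
  row A: (53, 1, 0)   [1·53 + 0·38 = 53]
  row B: (38, 0, 1)   [0·53 + 1·38 = 38]
  53 = 1·38 + 15   → row C = row A − 1·row B = (15, 1, −1)   [check: 1·53 − 1·38 = 15]
  38 = 2·15 + 8   → row D = row B − 2·row C = (8, −2, 3)   [check: −2·53 + 3·38 = 8]
  15 = 1·8 + 7   → row E = row C − 1·row D = (7, 3, −4)   [check: 3·53 − 4·38 = 7]
  8 = 1·7 + 1   → row F = row D − 1·row E = (1, −5, 7)   [check: −5·53 + 7·38 = 1]
  7 = 7·1 + 0   → remainder 0, stop. gcd = 1 (last nonzero row F).
The gcd is 1, so 38 is invertible mod 53. The last nonzero row gives −5·53 + 7·38 = 1, so t = 7. So 38^(−1) ≡ 7 (mod 53). Verify: 38 · 7 = 266 ≡ 1 (mod 53). ✓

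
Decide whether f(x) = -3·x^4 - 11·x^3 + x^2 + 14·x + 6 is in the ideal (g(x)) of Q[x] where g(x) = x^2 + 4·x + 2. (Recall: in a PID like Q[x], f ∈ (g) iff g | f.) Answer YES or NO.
YES

In Q[x] the ideal (g) consists of all multiples of g, so f ∈ (g) iff g | f, i.e. iff the remainder of f on division by g is 0. Divide f by g (g is monic, so eliminate the leading term of the running remainder at each step):
  leading term -3·x^4: subtract (-3·x^2)·g(x) = -3·x^4 - 12·x^3 - 6·x^2, leaving x^3 + 7·x^2 + 14·x + 6
  leading term x^3: subtract (x)·g(x) = x^3 + 4·x^2 + 2·x, leaving 3·x^2 + 12·x + 6
  leading term 3·x^2: subtract (3)·g(x) = 3·x^2 + 12·x + 6, leaving 0
The remainder is 0, so f(x) = g(x) · h(x) with h(x) = -3·x^2 + x + 3. Hence g | f, i.e. f ∈ (g).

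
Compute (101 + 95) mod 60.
16

Reduce the summands first: 101 ≡ 41, 95 ≡ 35 (mod 60), so 101 + 95 ≡ 41 + 35 (mod 60). 41 + 35 = 76; 76 = 1·60 + 16, so (101 + 95) mod 60 = 16.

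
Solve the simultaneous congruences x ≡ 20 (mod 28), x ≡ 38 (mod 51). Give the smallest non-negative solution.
The moduli 28, 51 are pairwise coprime, so by the CRT there is a unique solution mod 28·51 = 1428.
Solve by successive substitution. Start with x ≡ 20 (mod 28).
  Combine with x ≡ 38 (mod 51): write x = 20 + 28·t and require 20 + 28·t ≡ 38 (mod 51), i.e. 28·t ≡ 38 − 20 ≡ 18 (mod 51). Since 28^(−1) ≡ 31 (mod 51), t ≡ 31·18 ≡ 48 (mod 51). So x ≡ 20 + 28·48 = 1364 (mod 1428).
Unique solution in [0, 1428): x = 1364.

Final answer: x ≡ 1364 (mod 1428); the representative in [0, 1428) is 1364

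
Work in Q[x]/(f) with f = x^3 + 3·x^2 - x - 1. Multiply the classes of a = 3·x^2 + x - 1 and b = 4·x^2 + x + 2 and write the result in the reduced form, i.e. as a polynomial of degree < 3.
First multiply in Q[x] without reducing: a · b = 12·x^4 + 7·x^3 + 3·x^2 + x - 2. Now divide by f(x) = x^3 + 3·x^2 - x - 1, eliminating the leading term at each step:
  leading term 12·x^4: subtract (12·x)·f(x) = 12·x^4 + 36·x^3 - 12·x^2 - 12·x, leaving -29·x^3 + 15·x^2 + 13·x - 2
  leading term -29·x^3: subtract (-29)·f(x) = -29·x^3 - 87·x^2 + 29·x + 29, leaving 102·x^2 - 16·x - 31
The degree is now < 3, so this is the remainder. Hence a · b ≡ 102·x^2 - 16·x - 31 in Q[x]/(f).

Final answer: a · b ≡ 102·x^2 - 16·x - 31 (mod f(x))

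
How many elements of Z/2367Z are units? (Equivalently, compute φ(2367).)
Z/2367Z has φ(2367) = 1572 units

An element a ∈ Z/2367Z is a unit iff gcd(a, 2367) = 1, so the number of units is φ(2367). φ is multiplicative, with φ(p^e) = p^e − p^(e−1). Factorise 2367 = 3^2 · 263. Then
  φ(2367) = (3^2 − 3^1) · (263 − 1) = 6 · 262 = 1572.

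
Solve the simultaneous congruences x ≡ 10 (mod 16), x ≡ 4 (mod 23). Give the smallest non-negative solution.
x ≡ 234 (mod 368); the representative in [0, 368) is 234

The moduli 16, 23 are pairwise coprime, so by the CRT there is a unique solution mod 16·23 = 368.
Solve by successive substitution. Start with x ≡ 10 (mod 16).
  Combine with x ≡ 4 (mod 23): write x = 10 + 16·t and require 10 + 16·t ≡ 4 (mod 23), i.e. 16·t ≡ 4 − 10 ≡ 17 (mod 23). Since 16^(−1) ≡ 13 (mod 23), t ≡ 13·17 ≡ 14 (mod 23). So x ≡ 10 + 16·14 = 234 (mod 368).
Unique solution in [0, 368): x = 234.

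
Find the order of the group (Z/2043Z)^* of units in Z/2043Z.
|(Z/2043Z)^*| = 1356

(Z/2043Z)^* consists of the classes a with gcd(a, 2043) = 1, so its order is φ(2043). φ is multiplicative, with φ(p^e) = p^e − p^(e−1). Factorise 2043 = 3^2 · 227. Then
  φ(2043) = (3^2 − 3^1) · (227 − 1) = 6 · 226 = 1356.
Thus |(Z/2043Z)^*| = 1356.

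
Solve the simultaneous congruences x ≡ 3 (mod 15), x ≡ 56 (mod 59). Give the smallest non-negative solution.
x ≡ 528 (mod 885); the representative in [0, 885) is 528

The moduli 15, 59 are pairwise coprime, so by the CRT there is a unique solution mod 15·59 = 885.
Solve by successive substitution. Start with x ≡ 3 (mod 15).
  Combine with x ≡ 56 (mod 59): write x = 3 + 15·t and require 3 + 15·t ≡ 56 (mod 59), i.e. 15·t ≡ 56 − 3 ≡ 53 (mod 59). Since 15^(−1) ≡ 4 (mod 59), t ≡ 4·53 ≡ 35 (mod 59). So x ≡ 3 + 15·35 = 528 (mod 885).
Unique solution in [0, 885): x = 528.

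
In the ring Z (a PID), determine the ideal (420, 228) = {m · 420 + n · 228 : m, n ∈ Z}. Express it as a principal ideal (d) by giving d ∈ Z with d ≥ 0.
(420, 228) = (12); d = 12

In the PID Z, (a, b) is generated by gcd(a, b). Compute gcd(420, 228) with the extended Euclidean algorithm, tracking rows (r, s, t) with s·420 + t·228 = r:
  row A: (420, 1, 0)   [1·420 + 0·228 = 420]
  row B: (228, 0, 1)   [0·420 + 1·228 = 228]
  420 = 1·228 + 192   → row C = row A − 1·row B = (192, 1, −1)   [check: 1·420 − 1·228 = 192]
  228 = 1·192 + 36   → row D = row B − 1·row C = (36, −1, 2)   [check: −1·420 + 2·228 = 36]
  192 = 5·36 + 12   → row E = row C − 5·row D = (12, 6, −11)   [check: 6·420 − 11·228 = 12]
  36 = 3·12 + 0   → remainder 0, stop. gcd = 12 (last nonzero row E).
So gcd(420, 228) = 12, with Bézout identity 6·420 − 11·228 = 12. Containment (⊇): the Bézout identity exhibits 12 as an element of (420, 228), giving (12) ⊆ (420, 228). Containment (⊆): since 12 | 420 and 12 | 228 (420 = 12·35, 228 = 12·19), every Z-linear combination of 420 and 228 is divisible by 12, so (420, 228) ⊆ (12). Therefore (420, 228) = (12), d = 12.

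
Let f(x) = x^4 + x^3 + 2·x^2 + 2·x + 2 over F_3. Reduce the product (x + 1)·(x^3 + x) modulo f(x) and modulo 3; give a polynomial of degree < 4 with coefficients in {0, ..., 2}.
Multiply as integer polynomials: a · b = x^4 + x^3 + x^2 + x. Reducing coefficients mod 3: a · b ≡ x^4 + x^3 + x^2 + x. Now divide by f(x) = x^4 + x^3 + 2·x^2 + 2·x + 2 in F_3[x], eliminating the leading term at each step:
  leading term x^4: subtract (1)·f(x) = x^4 + x^3 + 2·x^2 + 2·x + 2, leaving 2·x^2 + 2·x + 1 (coefficients mod 3)
The degree is now < 4, so this is the remainder. Hence a · b ≡ 2·x^2 + 2·x + 1 in F_3[x]/(f).

Final answer: a · b ≡ 2·x^2 + 2·x + 1 (mod f(x))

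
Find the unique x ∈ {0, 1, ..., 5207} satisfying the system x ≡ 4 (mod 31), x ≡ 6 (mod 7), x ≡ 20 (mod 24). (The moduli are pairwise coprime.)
The moduli 31, 7, 24 are pairwise coprime, so by the CRT there is a unique solution mod 31·7·24 = 5208.
Solve by successive substitution. Start with x ≡ 4 (mod 31).
  Combine with x ≡ 6 (mod 7): write x = 4 + 31·t and require 4 + 31·t ≡ 6 (mod 7), i.e. 31·t ≡ 6 − 4 ≡ 2 (mod 7). Since 31^(−1) ≡ 5 (mod 7) (31 ≡ 3 (mod 7)), t ≡ 5·2 ≡ 3 (mod 7). So x ≡ 4 + 31·3 = 97 (mod 217).
  Combine with x ≡ 20 (mod 24): write x = 97 + 217·t and require 97 + 217·t ≡ 20 (mod 24), i.e. 217·t ≡ 20 − 97 ≡ 19 (mod 24). Since 217^(−1) ≡ 1 (mod 24) (217 ≡ 1 (mod 24)), t ≡ 1·19 ≡ 19 (mod 24). So x ≡ 97 + 217·19 = 4220 (mod 5208).
Unique solution in [0, 5208): x = 4220.

Final answer: x ≡ 4220 (mod 5208); the representative in [0, 5208) is 4220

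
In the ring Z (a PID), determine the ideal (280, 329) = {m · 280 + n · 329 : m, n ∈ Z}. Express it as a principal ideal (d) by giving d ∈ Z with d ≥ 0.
(280, 329) = (7); d = 7

In the PID Z, (a, b) is generated by gcd(a, b). Compute gcd(329, 280) with the extended Euclidean algorithm, tracking rows (r, s, t) with s·329 + t·280 = r:
  row A: (329, 1, 0)   [1·329 + 0·280 = 329]
  row B: (280, 0, 1)   [0·329 + 1·280 = 280]
  329 = 1·280 + 49   → row C = row A − 1·row B = (49, 1, −1)   [check: 1·329 − 1·280 = 49]
  280 = 5·49 + 35   → row D = row B − 5·row C = (35, −5, 6)   [check: −5·329 + 6·280 = 35]
  49 = 1·35 + 14   → row E = row C − 1·row D = (14, 6, −7)   [check: 6·329 − 7·280 = 14]
  35 = 2·14 + 7   → row F = row D − 2·row E = (7, −17, 20)   [check: −17·329 + 20·280 = 7]
  14 = 2·7 + 0   → remainder 0, stop. gcd = 7 (last nonzero row F).
So gcd(280, 329) = 7, with Bézout identity −17·329 + 20·280 = 7. Containment (⊇): the Bézout identity exhibits 7 as an element of (280, 329), giving (7) ⊆ (280, 329). Containment (⊆): since 7 | 280 and 7 | 329 (280 = 7·40, 329 = 7·47), every Z-linear combination of 280 and 329 is divisible by 7, so (280, 329) ⊆ (7). Therefore (280, 329) = (7), d = 7.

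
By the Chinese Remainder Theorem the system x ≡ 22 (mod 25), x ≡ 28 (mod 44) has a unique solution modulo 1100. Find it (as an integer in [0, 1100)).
The moduli 25, 44 are pairwise coprime, so by the CRT there is a unique solution mod 25·44 = 1100.
Solve by successive substitution. Start with x ≡ 22 (mod 25).
  Combine with x ≡ 28 (mod 44): write x = 22 + 25·t and require 22 + 25·t ≡ 28 (mod 44), i.e. 25·t ≡ 28 − 22 ≡ 6 (mod 44). Since 25^(−1) ≡ 37 (mod 44), t ≡ 37·6 ≡ 2 (mod 44). So x ≡ 22 + 25·2 = 72 (mod 1100).
Unique solution in [0, 1100): x = 72.

Final answer: x ≡ 72 (mod 1100); the representative in [0, 1100) is 72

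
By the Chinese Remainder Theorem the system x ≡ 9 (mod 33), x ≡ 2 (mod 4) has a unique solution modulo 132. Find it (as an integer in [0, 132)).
x ≡ 42 (mod 132); the representative in [0, 132) is 42

The moduli 33, 4 are pairwise coprime, so by the CRT there is a unique solution mod 33·4 = 132.
Solve by successive substitution. Start with x ≡ 9 (mod 33).
  Combine with x ≡ 2 (mod 4): write x = 9 + 33·t and require 9 + 33·t ≡ 2 (mod 4), i.e. 33·t ≡ 2 − 9 ≡ 1 (mod 4). Since 33^(−1) ≡ 1 (mod 4) (33 ≡ 1 (mod 4)), t ≡ 1·1 ≡ 1 (mod 4). So x ≡ 9 + 33·1 = 42 (mod 132).
Unique solution in [0, 132): x = 42.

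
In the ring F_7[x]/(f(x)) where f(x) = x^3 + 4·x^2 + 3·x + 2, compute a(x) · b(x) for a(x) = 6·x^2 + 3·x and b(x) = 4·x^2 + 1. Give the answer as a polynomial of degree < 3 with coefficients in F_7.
Multiply as integer polynomials: a · b = 24·x^4 + 12·x^3 + 6·x^2 + 3·x. Reducing coefficients mod 7: a · b ≡ 3·x^4 + 5·x^3 + 6·x^2 + 3·x. Now divide by f(x) = x^3 + 4·x^2 + 3·x + 2 in F_7[x], eliminating the leading term at each step:
  leading term 3·x^4: subtract (3·x)·f(x) = 3·x^4 + 5·x^3 + 2·x^2 + 6·x, leaving 4·x^2 + 4·x (coefficients mod 7)
The degree is now < 3, so this is the remainder. Hence a · b ≡ 4·x^2 + 4·x in F_7[x]/(f).

Final answer: a · b ≡ 4·x^2 + 4·x (mod f(x))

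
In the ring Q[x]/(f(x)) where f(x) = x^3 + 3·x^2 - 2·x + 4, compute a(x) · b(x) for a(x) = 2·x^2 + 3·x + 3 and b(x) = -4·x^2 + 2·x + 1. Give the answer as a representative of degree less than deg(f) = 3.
First multiply in Q[x] without reducing: a · b = -8·x^4 - 8·x^3 - 4·x^2 + 9·x + 3. Now divide by f(x) = x^3 + 3·x^2 - 2·x + 4, eliminating the leading term at each step:
  leading term -8·x^4: subtract (-8·x)·f(x) = -8·x^4 - 24·x^3 + 16·x^2 - 32·x, leaving 16·x^3 - 20·x^2 + 41·x + 3
  leading term 16·x^3: subtract (16)·f(x) = 16·x^3 + 48·x^2 - 32·x + 64, leaving -68·x^2 + 73·x - 61
The degree is now < 3, so this is the remainder. Hence a · b ≡ -68·x^2 + 73·x - 61 in Q[x]/(f).

Final answer: a · b ≡ -68·x^2 + 73·x - 61 (mod f(x))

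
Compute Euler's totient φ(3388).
φ is multiplicative, with φ(p^e) = p^e − p^(e−1). Factorise 3388 = 2^2 · 7 · 11^2. Then
  φ(3388) = (2^2 − 2^1) · (7 − 1) · (11^2 − 11^1) = 2 · 6 · 110 = 1320.

Final answer: φ(3388) = 1320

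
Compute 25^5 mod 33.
1

Use repeated squaring. Binary(5) = 101. Walk through the bits of the exponent 5 left-to-right: at each bit after the leading one, square the running value, then multiply by 25 if the bit is 1 (always reducing mod 33):
  bit 1 = 1 (leading): start with 25.
  bit 2 = 0: square 25^2 = 625 ≡ 31 (mod 33).
  bit 3 = 1: square 31^2 = 961 ≡ 4; bit is 1, so multiply 4·25 = 100 ≡ 1 (mod 33).
Final value: 25^5 ≡ 1 (mod 33).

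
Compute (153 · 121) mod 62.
37

Reduce the factors first: 153 ≡ 29, 121 ≡ 59 (mod 62), so 153 · 121 ≡ 29 · 59 (mod 62). 29 · 59 = 1711. Dividing by 62: 1711 = 27·62 + 37. So (153 · 121) mod 62 = 37.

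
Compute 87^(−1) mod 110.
87^(−1) ≡ 43 (mod 110)

Apply the extended Euclidean algorithm to (110, 87), tracking rows (r, s, t) with s·110 + t·87 = r. Each division r_prev = q·r_cur + r_new produces the new row as (previous row) − q·(current row):
  row A: (110, 1, 0)   [1·110 + 0·87 = 110]
  row B: (87, 0, 1)   [0·110 + 1·87 = 87]
  110 = 1·87 + 23   → row C = row A − 1·row B = (23, 1, −1)   [check: 1·110 − 1·87 = 23]
  87 = 3·23 + 18   → row D = row B − 3·row C = (18, −3, 4)   [check: −3·110 + 4·87 = 18]
  23 = 1·18 + 5   → row E = row C − 1·row D = (5, 4, −5)   [check: 4·110 − 5·87 = 5]
  18 = 3·5 + 3   → row F = row D − 3·row E = (3, −15, 19)   [check: −15·110 + 19·87 = 3]
  5 = 1·3 + 2   → row G = row E − 1·row F = (2, 19, −24)   [check: 19·110 − 24·87 = 2]
  3 = 1·2 + 1   → row H = row F − 1·row G = (1, −34, 43)   [check: −34·110 + 43·87 = 1]
  2 = 2·1 + 0   → remainder 0, stop. gcd = 1 (last nonzero row H).
The gcd is 1, so 87 is invertible mod 110. The last nonzero row gives −34·110 + 43·87 = 1, so t = 43. So 87^(−1) ≡ 43 (mod 110). Verify: 87 · 43 = 3741 ≡ 1 (mod 110). ✓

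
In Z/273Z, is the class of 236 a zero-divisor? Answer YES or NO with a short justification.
gcd(236, 273) = 1, so 236 is a unit in Z/273Z (it has a multiplicative inverse). A unit cannot be a zero-divisor: if 236·b ≡ 0 then multiplying both sides by 236^(−1) gives b ≡ 0. So 236 is not a zero-divisor.

Final answer: NO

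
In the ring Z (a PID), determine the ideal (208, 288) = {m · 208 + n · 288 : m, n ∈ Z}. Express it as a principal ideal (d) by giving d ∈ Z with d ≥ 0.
In the PID Z, (a, b) is generated by gcd(a, b). Compute gcd(288, 208) with the extended Euclidean algorithm, tracking rows (r, s, t) with s·288 + t·208 = r:
  row A: (288, 1, 0)   [1·288 + 0·208 = 288]
  row B: (208, 0, 1)   [0·288 + 1·208 = 208]
  288 = 1·208 + 80   → row C = row A − 1·row B = (80, 1, −1)   [check: 1·288 − 1·208 = 80]
  208 = 2·80 + 48   → row D = row B − 2·row C = (48, −2, 3)   [check: −2·288 + 3·208 = 48]
  80 = 1·48 + 32   → row E = row C − 1·row D = (32, 3, −4)   [check: 3·288 − 4·208 = 32]
  48 = 1·32 + 16   → row F = row D − 1·row E = (16, −5, 7)   [check: −5·288 + 7·208 = 16]
  32 = 2·16 + 0   → remainder 0, stop. gcd = 16 (last nonzero row F).
So gcd(208, 288) = 16, with Bézout identity −5·288 + 7·208 = 16. Containment (⊇): the Bézout identity exhibits 16 as an element of (208, 288), giving (16) ⊆ (208, 288). Containment (⊆): since 16 | 208 and 16 | 288 (208 = 16·13, 288 = 16·18), every Z-linear combination of 208 and 288 is divisible by 16, so (208, 288) ⊆ (16). Therefore (208, 288) = (16), d = 16.

Final answer: (208, 288) = (16); d = 16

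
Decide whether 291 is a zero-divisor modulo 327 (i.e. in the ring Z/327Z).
YES

gcd(291, 327) = 3 > 1, so 291 is not a unit in Z/327Z. In Z/nZ every nonzero non-unit is a zero-divisor: explicitly, take b = 327/gcd = 109 ≠ 0 (mod 327); then 291·109 = 31719 = 97·327, i.e. 291·109 ≡ 0 (mod 327). So 291 is a zero-divisor.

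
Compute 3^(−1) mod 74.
3^(−1) ≡ 25 (mod 74)

Apply the extended Euclidean algorithm to (74, 3), tracking rows (r, s, t) with s·74 + t·3 = r. Each division r_prev = q·r_cur + r_new produces the new row as (previous row) − q·(current row):
  row A: (74, 1, 0)   [1·74 + 0·3 = 74]
  row B: (3, 0, 1)   [0·74 + 1·3 = 3]
  74 = 24·3 + 2   → row C = row A − 24·row B = (2, 1, −24)   [check: 1·74 − 24·3 = 2]
  3 = 1·2 + 1   → row D = row B − 1·row C = (1, −1, 25)   [check: −1·74 + 25·3 = 1]
  2 = 2·1 + 0   → remainder 0, stop. gcd = 1 (last nonzero row D).
The gcd is 1, so 3 is invertible mod 74. The last nonzero row gives −1·74 + 25·3 = 1, so t = 25. So 3^(−1) ≡ 25 (mod 74). Verify: 3 · 25 = 75 ≡ 1 (mod 74). ✓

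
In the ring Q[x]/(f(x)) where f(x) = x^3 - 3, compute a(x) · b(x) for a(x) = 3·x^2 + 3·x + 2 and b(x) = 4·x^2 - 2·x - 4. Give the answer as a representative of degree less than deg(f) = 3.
a · b ≡ -10·x^2 + 20·x + 10 (mod f(x))

First multiply in Q[x] without reducing: a · b = 12·x^4 + 6·x^3 - 10·x^2 - 16·x - 8. Now divide by f(x) = x^3 - 3, eliminating the leading term at each step:
  leading term 12·x^4: subtract (12·x)·f(x) = 12·x^4 - 36·x, leaving 6·x^3 - 10·x^2 + 20·x - 8
  leading term 6·x^3: subtract (6)·f(x) = 6·x^3 - 18, leaving -10·x^2 + 20·x + 10
The degree is now < 3, so this is the remainder. Hence a · b ≡ -10·x^2 + 20·x + 10 in Q[x]/(f).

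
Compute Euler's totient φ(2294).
φ is multiplicative, with φ(p^e) = p^e − p^(e−1). Factorise 2294 = 2 · 31 · 37. Then
  φ(2294) = (2 − 1) · (31 − 1) · (37 − 1) = 1 · 30 · 36 = 1080.

Final answer: φ(2294) = 1080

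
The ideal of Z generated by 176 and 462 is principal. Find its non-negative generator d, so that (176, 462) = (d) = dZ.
(176, 462) = (22); d = 22

In the PID Z, (a, b) is generated by gcd(a, b). Compute gcd(462, 176) with the extended Euclidean algorithm, tracking rows (r, s, t) with s·462 + t·176 = r:
  row A: (462, 1, 0)   [1·462 + 0·176 = 462]
  row B: (176, 0, 1)   [0·462 + 1·176 = 176]
  462 = 2·176 + 110   → row C = row A − 2·row B = (110, 1, −2)   [check: 1·462 − 2·176 = 110]
  176 = 1·110 + 66   → row D = row B − 1·row C = (66, −1, 3)   [check: −1·462 + 3·176 = 66]
  110 = 1·66 + 44   → row E = row C − 1·row D = (44, 2, −5)   [check: 2·462 − 5·176 = 44]
  66 = 1·44 + 22   → row F = row D − 1·row E = (22, −3, 8)   [check: −3·462 + 8·176 = 22]
  44 = 2·22 + 0   → remainder 0, stop. gcd = 22 (last nonzero row F).
So gcd(176, 462) = 22, with Bézout identity −3·462 + 8·176 = 22. Containment (⊇): the Bézout identity exhibits 22 as an element of (176, 462), giving (22) ⊆ (176, 462). Containment (⊆): since 22 | 176 and 22 | 462 (176 = 22·8, 462 = 22·21), every Z-linear combination of 176 and 462 is divisible by 22, so (176, 462) ⊆ (22). Therefore (176, 462) = (22), d = 22.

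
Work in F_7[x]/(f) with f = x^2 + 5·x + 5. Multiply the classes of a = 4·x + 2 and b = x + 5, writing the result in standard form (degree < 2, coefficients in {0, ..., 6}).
Multiply as integer polynomials: a · b = 4·x^2 + 22·x + 10. Reducing coefficients mod 7: a · b ≡ 4·x^2 + x + 3. Now divide by f(x) = x^2 + 5·x + 5 in F_7[x], eliminating the leading term at each step:
  leading term 4·x^2: subtract (4)·f(x) = 4·x^2 + 6·x + 6, leaving 2·x + 4 (coefficients mod 7)
The degree is now < 2, so this is the remainder. Hence a · b ≡ 2·x + 4 in F_7[x]/(f).

Final answer: a · b ≡ 2·x + 4 (mod f(x))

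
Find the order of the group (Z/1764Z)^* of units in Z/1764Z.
(Z/1764Z)^* consists of the classes a with gcd(a, 1764) = 1, so its order is φ(1764). φ is multiplicative, with φ(p^e) = p^e − p^(e−1). Factorise 1764 = 2^2 · 3^2 · 7^2. Then
  φ(1764) = (2^2 − 2^1) · (3^2 − 3^1) · (7^2 − 7^1) = 2 · 6 · 42 = 504.
Thus |(Z/1764Z)^*| = 504.

Final answer: |(Z/1764Z)^*| = 504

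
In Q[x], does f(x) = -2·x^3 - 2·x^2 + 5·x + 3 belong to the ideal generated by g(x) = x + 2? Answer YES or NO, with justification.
In Q[x] the ideal (g) consists of all multiples of g, so f ∈ (g) iff g | f, i.e. iff the remainder of f on division by g is 0. Divide f by g (g is monic, so eliminate the leading term of the running remainder at each step):
  leading term -2·x^3: subtract (-2·x^2)·g(x) = -2·x^3 - 4·x^2, leaving 2·x^2 + 5·x + 3
  leading term 2·x^2: subtract (2·x)·g(x) = 2·x^2 + 4·x, leaving x + 3
  leading term x: subtract (1)·g(x) = x + 2, leaving 1
The remainder r(x) = 1 ≠ 0 (and deg r < deg g), so g ∤ f, i.e. f ∉ (g).

Final answer: NO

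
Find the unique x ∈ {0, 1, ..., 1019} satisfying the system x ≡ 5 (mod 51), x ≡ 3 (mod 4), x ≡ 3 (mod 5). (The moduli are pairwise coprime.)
The moduli 51, 4, 5 are pairwise coprime, so by the CRT there is a unique solution mod 51·4·5 = 1020.
Solve by successive substitution. Start with x ≡ 5 (mod 51).
  Combine with x ≡ 3 (mod 4): write x = 5 + 51·t and require 5 + 51·t ≡ 3 (mod 4), i.e. 51·t ≡ 3 − 5 ≡ 2 (mod 4). Since 51^(−1) ≡ 3 (mod 4) (51 ≡ 3 (mod 4)), t ≡ 3·2 ≡ 2 (mod 4). So x ≡ 5 + 51·2 = 107 (mod 204).
  Combine with x ≡ 3 (mod 5): write x = 107 + 204·t and require 107 + 204·t ≡ 3 (mod 5), i.e. 204·t ≡ 3 − 107 ≡ 1 (mod 5). Since 204^(−1) ≡ 4 (mod 5) (204 ≡ 4 (mod 5)), t ≡ 4·1 ≡ 4 (mod 5). So x ≡ 107 + 204·4 = 923 (mod 1020).
Unique solution in [0, 1020): x = 923.

Final answer: x ≡ 923 (mod 1020); the representative in [0, 1020) is 923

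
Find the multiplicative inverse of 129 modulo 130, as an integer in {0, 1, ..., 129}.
Apply the extended Euclidean algorithm to (130, 129), tracking rows (r, s, t) with s·130 + t·129 = r. Each division r_prev = q·r_cur + r_new produces the new row as (previous row) − q·(current row):
  row A: (130, 1, 0)   [1·130 + 0·129 = 130]
  row B: (129, 0, 1)   [0·130 + 1·129 = 129]
  130 = 1·129 + 1   → row C = row A − 1·row B = (1, 1, −1)   [check: 1·130 − 1·129 = 1]
  129 = 129·1 + 0   → remainder 0, stop. gcd = 1 (last nonzero row C).
The gcd is 1, so 129 is invertible mod 130. The last nonzero row gives 1·130 − 1·129 = 1, so t = −1. So 129^(−1) ≡ −1 ≡ 129 (mod 130). Verify: 129 · 129 = 16641 ≡ 1 (mod 130). ✓

Final answer: 129^(−1) ≡ 129 (mod 130)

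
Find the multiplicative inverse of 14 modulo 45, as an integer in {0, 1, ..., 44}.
Apply the extended Euclidean algorithm to (45, 14), tracking rows (r, s, t) with s·45 + t·14 = r. Each division r_prev = q·r_cur + r_new produces the new row as (previous row) − q·(current row):
  row A: (45, 1, 0)   [1·45 + 0·14 = 45]
  row B: (14, 0, 1)   [0·45 + 1·14 = 14]
  45 = 3·14 + 3   → row C = row A − 3·row B = (3, 1, −3)   [check: 1·45 − 3·14 = 3]
  14 = 4·3 + 2   → row D = row B − 4·row C = (2, −4, 13)   [check: −4·45 + 13·14 = 2]
  3 = 1·2 + 1   → row E = row C − 1·row D = (1, 5, −16)   [check: 5·45 − 16·14 = 1]
  2 = 2·1 + 0   → remainder 0, stop. gcd = 1 (last nonzero row E).
The gcd is 1, so 14 is invertible mod 45. The last nonzero row gives 5·45 − 16·14 = 1, so t = −16. So 14^(−1) ≡ −16 ≡ 29 (mod 45). Verify: 14 · 29 = 406 ≡ 1 (mod 45). ✓

Final answer: 14^(−1) ≡ 29 (mod 45)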